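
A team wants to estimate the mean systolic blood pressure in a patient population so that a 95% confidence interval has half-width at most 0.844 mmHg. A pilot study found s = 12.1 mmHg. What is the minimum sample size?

For a mean, the margin of error is E = z·σ/√n, so n = (zσ/E)².
At 95% confidence, z = 1.960.
n = (1.960 × 12.1 / 0.844)² = 789.58
Round up: n = 790.

790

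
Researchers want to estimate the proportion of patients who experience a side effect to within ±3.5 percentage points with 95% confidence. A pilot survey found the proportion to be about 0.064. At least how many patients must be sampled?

188

For a proportion with margin E = 0.035 at 95% confidence, z = 1.960.
n = p̂(1−p̂)(z/E)² = 0.064 × 0.936 × (1.960/0.035)² = 187.86
Round up: n = 188.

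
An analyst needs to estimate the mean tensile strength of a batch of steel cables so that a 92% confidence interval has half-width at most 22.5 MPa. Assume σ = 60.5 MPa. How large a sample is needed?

For a mean, the margin of error is E = z·σ/√n, so n = (zσ/E)².
At 92% confidence, z = 1.751.
n = (1.751 × 60.5 / 22.5)² = 22.17
Round up: n = 23.

n = 23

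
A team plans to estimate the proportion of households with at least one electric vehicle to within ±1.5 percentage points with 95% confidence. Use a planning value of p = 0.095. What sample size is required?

For a proportion with margin E = 0.015 at 95% confidence, z = 1.960.
n = p̂(1−p̂)(z/E)² = 0.095 × 0.905 × (1.960/0.015)² = 1467.92
Round up: n = 1468.

n = 1468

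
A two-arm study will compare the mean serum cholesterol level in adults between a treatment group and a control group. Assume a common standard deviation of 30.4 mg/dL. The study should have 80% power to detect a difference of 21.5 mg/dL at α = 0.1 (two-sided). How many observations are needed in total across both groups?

50 total

For two equal groups, n per group = 2·((z_{α/2} + z_β)·σ/δ)².
z_{α/2} = 1.645; z_β = 0.842 (power 80%).
n = 2 × (2.487 × 30.4 / 21.5)² = 2 × 12.37 = 24.74
Round up: n = 25 per group.
Total across both groups: 2 × 25 = 50.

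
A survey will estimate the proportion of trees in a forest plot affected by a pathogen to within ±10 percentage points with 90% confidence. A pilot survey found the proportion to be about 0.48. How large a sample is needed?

n = 68

For a proportion with margin E = 0.1 at 90% confidence, z = 1.645.
n = p̂(1−p̂)(z/E)² = 0.48 × 0.52 × (1.645/0.1)² = 67.54
Round up: n = 68.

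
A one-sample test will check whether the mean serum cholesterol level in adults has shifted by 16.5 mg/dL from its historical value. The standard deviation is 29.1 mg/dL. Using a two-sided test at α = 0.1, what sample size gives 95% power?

34

For a one-sample z-test, n = ((z_{α/2} + z_β)·σ/δ)².
z_{α/2} = 1.645 (two-sided α = 0.1); z_β = 1.645 (power 95% → β = 0.05).
n = (3.290 × 29.1 / 16.5)² = 33.67
Round up: n = 34.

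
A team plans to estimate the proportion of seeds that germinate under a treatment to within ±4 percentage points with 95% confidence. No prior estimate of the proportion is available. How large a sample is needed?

601

For a proportion with margin E = 0.04 at 95% confidence, z = 1.960.
With no prior estimate, use p = 0.5, which maximizes p(1−p) at 0.25.
n = 0.25 × (z/E)² = 0.25 × (1.960/0.04)² = 600.25
Round up: n = 601.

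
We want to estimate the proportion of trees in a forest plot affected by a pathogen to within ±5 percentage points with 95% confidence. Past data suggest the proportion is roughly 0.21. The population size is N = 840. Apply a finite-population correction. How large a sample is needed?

For a proportion with margin E = 0.05 at 95% confidence, z = 1.960.
n = p̂(1−p̂)(z/E)² = 0.21 × 0.79 × (1.960/0.05)² = 254.93 — call this n₀.
Finite-population correction with N = 840: n = n₀ / (1 + (n₀−1)/N) = 254.93 / 1.302 = 195.80
Round up: n = 196.

n = 196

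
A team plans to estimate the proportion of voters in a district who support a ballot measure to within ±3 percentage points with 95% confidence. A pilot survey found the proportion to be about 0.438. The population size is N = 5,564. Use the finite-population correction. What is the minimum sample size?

For a proportion with margin E = 0.03 at 95% confidence, z = 1.960.
n = p̂(1−p̂)(z/E)² = 0.438 × 0.562 × (1.960/0.03)² = 1050.70 — call this n₀.
Finite-population correction with N = 5,564: n = n₀ / (1 + (n₀−1)/N) = 1050.70 / 1.189 = 883.68
Round up: n = 884.

n = 884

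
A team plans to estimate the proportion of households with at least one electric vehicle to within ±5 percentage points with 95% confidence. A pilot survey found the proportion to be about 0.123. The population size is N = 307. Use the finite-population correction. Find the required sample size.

n = 108

For a proportion with margin E = 0.05 at 95% confidence, z = 1.960.
n = p̂(1−p̂)(z/E)² = 0.123 × 0.877 × (1.960/0.05)² = 165.76 — call this n₀.
Finite-population correction with N = 307: n = n₀ / (1 + (n₀−1)/N) = 165.76 / 1.537 = 107.85
Round up: n = 108.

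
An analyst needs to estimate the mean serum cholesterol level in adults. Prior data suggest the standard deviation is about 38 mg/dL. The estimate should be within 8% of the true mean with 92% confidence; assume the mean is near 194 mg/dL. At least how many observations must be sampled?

For a mean, the margin of error is E = z·σ/√n, so n = (zσ/E)².
At 92% confidence, z = 1.751.
E = 8% of 194 = 15.52 mg/dL.
n = (1.751 × 38 / 15.52)² = 18.38
Round up: n = 19.

n = 19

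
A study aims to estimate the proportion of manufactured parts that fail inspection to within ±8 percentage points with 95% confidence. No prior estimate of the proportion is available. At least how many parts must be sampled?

n = 151

For a proportion with margin E = 0.08 at 95% confidence, z = 1.960.
With no prior estimate, use p = 0.5, which maximizes p(1−p) at 0.25.
n = 0.25 × (z/E)² = 0.25 × (1.960/0.08)² = 150.06
Round up: n = 151.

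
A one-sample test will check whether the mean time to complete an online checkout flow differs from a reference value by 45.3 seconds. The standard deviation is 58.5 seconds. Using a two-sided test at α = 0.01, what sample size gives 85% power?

n = 22

For a one-sample z-test, n = ((z_{α/2} + z_β)·σ/δ)².
z_{α/2} = 2.576 (two-sided α = 0.01); z_β = 1.036 (power 85% → β = 0.15).
n = (3.612 × 58.5 / 45.3)² = 21.76
Round up: n = 22.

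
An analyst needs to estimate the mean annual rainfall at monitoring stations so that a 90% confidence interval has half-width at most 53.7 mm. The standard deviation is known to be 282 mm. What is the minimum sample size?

n = 75

For a mean, the margin of error is E = z·σ/√n, so n = (zσ/E)².
At 90% confidence, z = 1.645.
n = (1.645 × 282 / 53.7)² = 74.62
Round up: n = 75.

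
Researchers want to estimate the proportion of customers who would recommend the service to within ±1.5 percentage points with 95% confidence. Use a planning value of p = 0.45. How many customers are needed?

n = 4226

For a proportion with margin E = 0.015 at 95% confidence, z = 1.960.
n = p̂(1−p̂)(z/E)² = 0.45 × 0.55 × (1.960/0.015)² = 4225.76
Round up: n = 4226.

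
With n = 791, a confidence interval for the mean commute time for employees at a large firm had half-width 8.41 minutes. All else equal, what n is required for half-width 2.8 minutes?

Margin of error scales as 1/√n, so n₂ = n₁·(E₁/E₂)².
n₂ = 791 × (8.41/2.8)² = 791 × 9.021 = 7135.61
Round up: n₂ = 7136.

7136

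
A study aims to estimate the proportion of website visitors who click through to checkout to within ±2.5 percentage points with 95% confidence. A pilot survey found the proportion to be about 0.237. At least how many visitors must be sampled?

For a proportion with margin E = 0.025 at 95% confidence, z = 1.960.
n = p̂(1−p̂)(z/E)² = 0.237 × 0.763 × (1.960/0.025)² = 1111.49
Round up: n = 1112.

1112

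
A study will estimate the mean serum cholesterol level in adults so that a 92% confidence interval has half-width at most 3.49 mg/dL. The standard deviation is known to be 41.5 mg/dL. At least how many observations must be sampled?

n = 434

For a mean, the margin of error is E = z·σ/√n, so n = (zσ/E)².
At 92% confidence, z = 1.751.
n = (1.751 × 41.5 / 3.49)² = 433.53
Round up: n = 434.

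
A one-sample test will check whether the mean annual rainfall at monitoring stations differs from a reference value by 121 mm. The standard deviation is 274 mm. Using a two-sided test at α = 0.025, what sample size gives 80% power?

For a one-sample z-test, n = ((z_{α/2} + z_β)·σ/δ)².
z_{α/2} = 2.241 (two-sided α = 0.025); z_β = 0.842 (power 80% → β = 0.2).
n = (3.083 × 274 / 121)² = 48.74
Round up: n = 49.

n = 49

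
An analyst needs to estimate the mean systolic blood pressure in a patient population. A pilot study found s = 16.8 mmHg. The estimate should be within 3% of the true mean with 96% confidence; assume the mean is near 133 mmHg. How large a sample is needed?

For a mean, the margin of error is E = z·σ/√n, so n = (zσ/E)².
At 96% confidence, z = 2.054.
E = 3% of 133 = 3.99 mmHg.
n = (2.054 × 16.8 / 3.99)² = 74.80
Round up: n = 75.

75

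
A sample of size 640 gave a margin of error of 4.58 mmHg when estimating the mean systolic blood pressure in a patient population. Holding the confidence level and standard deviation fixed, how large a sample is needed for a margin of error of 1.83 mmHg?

Margin of error scales as 1/√n, so n₂ = n₁·(E₁/E₂)².
n₂ = 640 × (4.58/1.83)² = 640 × 6.264 = 4008.96
Round up: n₂ = 4009.

n = 4009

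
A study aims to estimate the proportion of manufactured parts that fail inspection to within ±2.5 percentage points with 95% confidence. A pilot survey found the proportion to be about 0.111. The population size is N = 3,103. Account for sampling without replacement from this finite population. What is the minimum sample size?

n = 508

For a proportion with margin E = 0.025 at 95% confidence, z = 1.960.
n = p̂(1−p̂)(z/E)² = 0.111 × 0.889 × (1.960/0.025)² = 606.54 — call this n₀.
Finite-population correction with N = 3,103: n = n₀ / (1 + (n₀−1)/N) = 606.54 / 1.195 = 507.56
Round up: n = 508.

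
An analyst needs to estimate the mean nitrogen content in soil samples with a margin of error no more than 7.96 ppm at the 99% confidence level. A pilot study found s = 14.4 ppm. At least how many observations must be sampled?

For a mean, the margin of error is E = z·σ/√n, so n = (zσ/E)².
At 99% confidence, z = 2.576.
n = (2.576 × 14.4 / 7.96)² = 21.72
Round up: n = 22.

22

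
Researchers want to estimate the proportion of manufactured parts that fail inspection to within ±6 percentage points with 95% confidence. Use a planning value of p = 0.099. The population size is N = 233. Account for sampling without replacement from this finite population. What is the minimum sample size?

For a proportion with margin E = 0.06 at 95% confidence, z = 1.960.
n = p̂(1−p̂)(z/E)² = 0.099 × 0.901 × (1.960/0.06)² = 95.19 — call this n₀.
Finite-population correction with N = 233: n = n₀ / (1 + (n₀−1)/N) = 95.19 / 1.404 = 67.80
Round up: n = 68.

n = 68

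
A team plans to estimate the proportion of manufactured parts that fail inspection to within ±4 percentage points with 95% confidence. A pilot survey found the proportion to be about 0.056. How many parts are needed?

127

For a proportion with margin E = 0.04 at 95% confidence, z = 1.960.
n = p̂(1−p̂)(z/E)² = 0.056 × 0.944 × (1.960/0.04)² = 126.93
Round up: n = 127.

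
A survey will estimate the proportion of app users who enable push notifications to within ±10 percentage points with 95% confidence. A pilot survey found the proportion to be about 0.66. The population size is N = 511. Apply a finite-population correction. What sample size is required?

For a proportion with margin E = 0.1 at 95% confidence, z = 1.960.
n = p̂(1−p̂)(z/E)² = 0.66 × 0.34 × (1.960/0.1)² = 86.21 — call this n₀.
Finite-population correction with N = 511: n = n₀ / (1 + (n₀−1)/N) = 86.21 / 1.167 = 73.87
Round up: n = 74.

n = 74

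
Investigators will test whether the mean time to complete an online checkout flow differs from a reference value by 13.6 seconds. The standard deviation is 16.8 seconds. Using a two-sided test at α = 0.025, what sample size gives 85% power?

For a one-sample z-test, n = ((z_{α/2} + z_β)·σ/δ)².
z_{α/2} = 2.241 (two-sided α = 0.025); z_β = 1.036 (power 85% → β = 0.15).
n = (3.277 × 16.8 / 13.6)² = 16.39
Round up: n = 17.

17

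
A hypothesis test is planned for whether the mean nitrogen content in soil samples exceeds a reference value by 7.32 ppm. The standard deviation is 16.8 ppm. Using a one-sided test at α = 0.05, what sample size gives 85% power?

n = 38

For a one-sample z-test, n = ((z_α + z_β)·σ/δ)².
z_α = 1.645 (one-sided α = 0.05); z_β = 1.036 (power 85% → β = 0.15).
n = (2.681 × 16.8 / 7.32)² = 37.86
Round up: n = 38.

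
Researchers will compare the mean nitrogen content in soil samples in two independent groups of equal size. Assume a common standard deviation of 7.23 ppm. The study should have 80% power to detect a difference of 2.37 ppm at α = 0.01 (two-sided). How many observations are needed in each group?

218 per group

For two equal groups, n per group = 2·((z_{α/2} + z_β)·σ/δ)².
z_{α/2} = 2.576; z_β = 0.842 (power 80%).
n = 2 × (3.418 × 7.23 / 2.37)² = 2 × 108.72 = 217.44
Round up: n = 218 per group.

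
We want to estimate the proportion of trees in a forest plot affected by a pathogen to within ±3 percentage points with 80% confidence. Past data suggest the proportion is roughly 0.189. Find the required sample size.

For a proportion with margin E = 0.03 at 80% confidence, z = 1.282.
n = p̂(1−p̂)(z/E)² = 0.189 × 0.811 × (1.282/0.03)² = 279.91
Round up: n = 280.

280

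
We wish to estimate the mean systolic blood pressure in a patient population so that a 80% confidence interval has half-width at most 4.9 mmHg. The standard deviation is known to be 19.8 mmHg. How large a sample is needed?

27

For a mean, the margin of error is E = z·σ/√n, so n = (zσ/E)².
At 80% confidence, z = 1.282.
n = (1.282 × 19.8 / 4.9)² = 26.84
Round up: n = 27.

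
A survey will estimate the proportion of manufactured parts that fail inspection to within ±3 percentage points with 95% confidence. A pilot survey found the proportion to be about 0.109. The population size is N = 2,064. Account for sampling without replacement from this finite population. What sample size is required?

n = 346

For a proportion with margin E = 0.03 at 95% confidence, z = 1.960.
n = p̂(1−p̂)(z/E)² = 0.109 × 0.891 × (1.960/0.03)² = 414.55 — call this n₀.
Finite-population correction with N = 2,064: n = n₀ / (1 + (n₀−1)/N) = 414.55 / 1.2 = 345.46
Round up: n = 346.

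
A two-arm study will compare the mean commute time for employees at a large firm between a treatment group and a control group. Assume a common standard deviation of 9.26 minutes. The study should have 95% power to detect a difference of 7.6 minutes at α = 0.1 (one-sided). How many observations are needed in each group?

26 per group

For two equal groups, n per group = 2·((z_α + z_β)·σ/δ)².
z_α = 1.282; z_β = 1.645 (power 95%).
n = 2 × (2.927 × 9.26 / 7.6)² = 2 × 12.72 = 25.44
Round up: n = 26 per group.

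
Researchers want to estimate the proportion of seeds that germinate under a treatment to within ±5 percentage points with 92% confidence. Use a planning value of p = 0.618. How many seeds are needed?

290

For a proportion with margin E = 0.05 at 92% confidence, z = 1.751.
n = p̂(1−p̂)(z/E)² = 0.618 × 0.382 × (1.751/0.05)² = 289.52
Round up: n = 290.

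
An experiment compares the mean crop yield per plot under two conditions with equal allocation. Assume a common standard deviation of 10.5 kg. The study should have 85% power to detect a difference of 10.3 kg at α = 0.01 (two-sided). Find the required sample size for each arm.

For two equal groups, n per group = 2·((z_{α/2} + z_β)·σ/δ)².
z_{α/2} = 2.576; z_β = 1.036 (power 85%).
n = 2 × (3.612 × 10.5 / 10.3)² = 2 × 13.56 = 27.12
Round up: n = 28 per group.

28 per group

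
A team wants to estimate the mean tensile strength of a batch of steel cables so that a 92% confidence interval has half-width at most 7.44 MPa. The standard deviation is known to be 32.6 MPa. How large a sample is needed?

n = 59

For a mean, the margin of error is E = z·σ/√n, so n = (zσ/E)².
At 92% confidence, z = 1.751.
n = (1.751 × 32.6 / 7.44)² = 58.87
Round up: n = 59.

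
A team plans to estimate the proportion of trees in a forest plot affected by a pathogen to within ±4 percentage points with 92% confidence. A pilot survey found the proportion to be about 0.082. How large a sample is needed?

145

For a proportion with margin E = 0.04 at 92% confidence, z = 1.751.
n = p̂(1−p̂)(z/E)² = 0.082 × 0.918 × (1.751/0.04)² = 144.25
Round up: n = 145.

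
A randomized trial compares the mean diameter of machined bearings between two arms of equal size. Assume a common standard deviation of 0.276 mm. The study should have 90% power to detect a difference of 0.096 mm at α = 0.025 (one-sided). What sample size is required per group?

174 per group

For two equal groups, n per group = 2·((z_α + z_β)·σ/δ)².
z_α = 1.960; z_β = 1.282 (power 90%).
n = 2 × (3.242 × 0.276 / 0.096)² = 2 × 86.88 = 173.76
Round up: n = 174 per group.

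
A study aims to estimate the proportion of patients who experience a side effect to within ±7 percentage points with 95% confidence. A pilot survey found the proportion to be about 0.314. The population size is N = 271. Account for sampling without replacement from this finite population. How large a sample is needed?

105

For a proportion with margin E = 0.07 at 95% confidence, z = 1.960.
n = p̂(1−p̂)(z/E)² = 0.314 × 0.686 × (1.960/0.07)² = 168.88 — call this n₀.
Finite-population correction with N = 271: n = n₀ / (1 + (n₀−1)/N) = 168.88 / 1.619 = 104.31
Round up: n = 105.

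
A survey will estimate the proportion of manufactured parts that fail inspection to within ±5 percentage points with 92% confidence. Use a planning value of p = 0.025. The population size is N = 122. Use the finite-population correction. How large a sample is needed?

For a proportion with margin E = 0.05 at 92% confidence, z = 1.751.
n = p̂(1−p̂)(z/E)² = 0.025 × 0.975 × (1.751/0.05)² = 29.89 — call this n₀.
Finite-population correction with N = 122: n = n₀ / (1 + (n₀−1)/N) = 29.89 / 1.237 = 24.16
Round up: n = 25.

25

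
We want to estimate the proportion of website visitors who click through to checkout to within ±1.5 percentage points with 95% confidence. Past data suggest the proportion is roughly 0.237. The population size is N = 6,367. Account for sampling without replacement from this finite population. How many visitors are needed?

For a proportion with margin E = 0.015 at 95% confidence, z = 1.960.
n = p̂(1−p̂)(z/E)² = 0.237 × 0.763 × (1.960/0.015)² = 3087.47 — call this n₀.
Finite-population correction with N = 6,367: n = n₀ / (1 + (n₀−1)/N) = 3087.47 / 1.485 = 2079.10
Round up: n = 2080.

2080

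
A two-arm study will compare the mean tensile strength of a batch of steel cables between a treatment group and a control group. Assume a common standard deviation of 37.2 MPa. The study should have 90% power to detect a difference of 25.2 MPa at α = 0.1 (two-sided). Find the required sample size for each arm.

For two equal groups, n per group = 2·((z_{α/2} + z_β)·σ/δ)².
z_{α/2} = 1.645; z_β = 1.282 (power 90%).
n = 2 × (2.927 × 37.2 / 25.2)² = 2 × 18.67 = 37.34
Round up: n = 38 per group.

38 per group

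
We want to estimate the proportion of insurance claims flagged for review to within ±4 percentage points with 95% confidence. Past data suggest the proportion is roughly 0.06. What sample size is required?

For a proportion with margin E = 0.04 at 95% confidence, z = 1.960.
n = p̂(1−p̂)(z/E)² = 0.06 × 0.94 × (1.960/0.04)² = 135.42
Round up: n = 136.

136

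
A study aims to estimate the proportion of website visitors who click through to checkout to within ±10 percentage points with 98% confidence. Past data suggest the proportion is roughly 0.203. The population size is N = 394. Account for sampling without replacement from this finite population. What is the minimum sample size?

For a proportion with margin E = 0.1 at 98% confidence, z = 2.326.
n = p̂(1−p̂)(z/E)² = 0.203 × 0.797 × (2.326/0.1)² = 87.53 — call this n₀.
Finite-population correction with N = 394: n = n₀ / (1 + (n₀−1)/N) = 87.53 / 1.22 = 71.75
Round up: n = 72.

72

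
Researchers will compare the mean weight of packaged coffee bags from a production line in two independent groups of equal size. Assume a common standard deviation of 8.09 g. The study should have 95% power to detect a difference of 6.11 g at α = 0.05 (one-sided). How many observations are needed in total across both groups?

For two equal groups, n per group = 2·((z_α + z_β)·σ/δ)².
z_α = 1.645; z_β = 1.645 (power 95%).
n = 2 × (3.290 × 8.09 / 6.11)² = 2 × 18.98 = 37.96
Round up: n = 38 per group.
Total across both groups: 2 × 38 = 76.

76 total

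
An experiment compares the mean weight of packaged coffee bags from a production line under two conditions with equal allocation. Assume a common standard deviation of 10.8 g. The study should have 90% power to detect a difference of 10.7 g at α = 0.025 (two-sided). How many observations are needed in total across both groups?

For two equal groups, n per group = 2·((z_{α/2} + z_β)·σ/δ)².
z_{α/2} = 2.241; z_β = 1.282 (power 90%).
n = 2 × (3.523 × 10.8 / 10.7)² = 2 × 12.64 = 25.28
Round up: n = 26 per group.
Total across both groups: 2 × 26 = 52.

52 total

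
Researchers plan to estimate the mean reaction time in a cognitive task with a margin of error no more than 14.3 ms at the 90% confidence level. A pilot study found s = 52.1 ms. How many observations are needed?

For a mean, the margin of error is E = z·σ/√n, so n = (zσ/E)².
At 90% confidence, z = 1.645.
n = (1.645 × 52.1 / 14.3)² = 35.92
Round up: n = 36.

36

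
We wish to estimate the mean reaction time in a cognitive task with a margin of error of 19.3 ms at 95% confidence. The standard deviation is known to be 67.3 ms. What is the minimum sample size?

For a mean, the margin of error is E = z·σ/√n, so n = (zσ/E)².
At 95% confidence, z = 1.960.
n = (1.960 × 67.3 / 19.3)² = 46.71
Round up: n = 47.

47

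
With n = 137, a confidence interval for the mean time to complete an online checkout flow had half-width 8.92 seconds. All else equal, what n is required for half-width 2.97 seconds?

Margin of error scales as 1/√n, so n₂ = n₁·(E₁/E₂)².
n₂ = 137 × (8.92/2.97)² = 137 × 9.02 = 1235.74
Round up: n₂ = 1236.

1236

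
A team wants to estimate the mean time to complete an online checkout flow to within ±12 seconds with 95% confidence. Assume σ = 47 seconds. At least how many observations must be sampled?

For a mean, the margin of error is E = z·σ/√n, so n = (zσ/E)².
At 95% confidence, z = 1.960.
n = (1.960 × 47 / 12)² = 58.93
Round up: n = 59.

n = 59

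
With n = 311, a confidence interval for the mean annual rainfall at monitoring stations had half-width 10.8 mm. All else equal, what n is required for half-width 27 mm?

Margin of error scales as 1/√n, so n₂ = n₁·(E₁/E₂)².
n₂ = 311 × (10.8/27)² = 311 × 0.16 = 49.76
Round up: n₂ = 50.

50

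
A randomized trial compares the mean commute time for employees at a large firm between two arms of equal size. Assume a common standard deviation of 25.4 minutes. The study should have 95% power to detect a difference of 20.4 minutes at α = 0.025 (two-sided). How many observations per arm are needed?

For two equal groups, n per group = 2·((z_{α/2} + z_β)·σ/δ)².
z_{α/2} = 2.241; z_β = 1.645 (power 95%).
n = 2 × (3.886 × 25.4 / 20.4)² = 2 × 23.41 = 46.82
Round up: n = 47 per group.

47 per group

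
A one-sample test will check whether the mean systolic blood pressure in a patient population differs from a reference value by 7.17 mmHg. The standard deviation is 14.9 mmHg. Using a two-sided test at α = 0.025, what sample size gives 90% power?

For a one-sample z-test, n = ((z_{α/2} + z_β)·σ/δ)².
z_{α/2} = 2.241 (two-sided α = 0.025); z_β = 1.282 (power 90% → β = 0.1).
n = (3.523 × 14.9 / 7.17)² = 53.60
Round up: n = 54.

n = 54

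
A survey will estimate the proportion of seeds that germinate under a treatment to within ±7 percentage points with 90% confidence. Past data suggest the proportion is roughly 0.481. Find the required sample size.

For a proportion with margin E = 0.07 at 90% confidence, z = 1.645.
n = p̂(1−p̂)(z/E)² = 0.481 × 0.519 × (1.645/0.07)² = 137.86
Round up: n = 138.

n = 138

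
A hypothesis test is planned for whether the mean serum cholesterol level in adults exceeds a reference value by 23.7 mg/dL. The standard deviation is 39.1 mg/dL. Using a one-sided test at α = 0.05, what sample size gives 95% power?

n = 30

For a one-sample z-test, n = ((z_α + z_β)·σ/δ)².
z_α = 1.645 (one-sided α = 0.05); z_β = 1.645 (power 95% → β = 0.05).
n = (3.290 × 39.1 / 23.7)² = 29.46
Round up: n = 30.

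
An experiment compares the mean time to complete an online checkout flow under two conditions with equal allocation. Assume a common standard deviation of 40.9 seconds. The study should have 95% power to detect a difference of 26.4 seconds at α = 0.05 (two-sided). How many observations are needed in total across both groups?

126 total

For two equal groups, n per group = 2·((z_{α/2} + z_β)·σ/δ)².
z_{α/2} = 1.960; z_β = 1.645 (power 95%).
n = 2 × (3.605 × 40.9 / 26.4)² = 2 × 31.19 = 62.38
Round up: n = 63 per group.
Total across both groups: 2 × 63 = 126.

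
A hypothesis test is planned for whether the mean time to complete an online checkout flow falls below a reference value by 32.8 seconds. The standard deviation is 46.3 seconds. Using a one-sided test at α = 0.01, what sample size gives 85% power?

For a one-sample z-test, n = ((z_α + z_β)·σ/δ)².
z_α = 2.326 (one-sided α = 0.01); z_β = 1.036 (power 85% → β = 0.15).
n = (3.362 × 46.3 / 32.8)² = 22.52
Round up: n = 23.

23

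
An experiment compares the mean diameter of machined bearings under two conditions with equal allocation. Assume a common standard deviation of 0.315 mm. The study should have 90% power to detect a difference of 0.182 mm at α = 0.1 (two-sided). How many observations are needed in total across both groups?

104 total

For two equal groups, n per group = 2·((z_{α/2} + z_β)·σ/δ)².
z_{α/2} = 1.645; z_β = 1.282 (power 90%).
n = 2 × (2.927 × 0.315 / 0.182)² = 2 × 25.66 = 51.32
Round up: n = 52 per group.
Total across both groups: 2 × 52 = 104.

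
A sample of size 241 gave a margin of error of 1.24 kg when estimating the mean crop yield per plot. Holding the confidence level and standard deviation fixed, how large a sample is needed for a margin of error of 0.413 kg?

n = 2173

Margin of error scales as 1/√n, so n₂ = n₁·(E₁/E₂)².
n₂ = 241 × (1.24/0.413)² = 241 × 9.015 = 2172.62
Round up: n₂ = 2173.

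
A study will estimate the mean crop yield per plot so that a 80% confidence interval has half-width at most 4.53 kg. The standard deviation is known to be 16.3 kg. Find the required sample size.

For a mean, the margin of error is E = z·σ/√n, so n = (zσ/E)².
At 80% confidence, z = 1.282.
n = (1.282 × 16.3 / 4.53)² = 21.28
Round up: n = 22.

n = 22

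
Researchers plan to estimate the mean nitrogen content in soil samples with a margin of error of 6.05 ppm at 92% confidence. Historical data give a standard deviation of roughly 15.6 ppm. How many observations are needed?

21

For a mean, the margin of error is E = z·σ/√n, so n = (zσ/E)².
At 92% confidence, z = 1.751.
n = (1.751 × 15.6 / 6.05)² = 20.39
Round up: n = 21.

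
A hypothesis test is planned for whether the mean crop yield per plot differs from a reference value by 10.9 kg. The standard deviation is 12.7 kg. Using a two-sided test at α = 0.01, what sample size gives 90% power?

n = 21

For a one-sample z-test, n = ((z_{α/2} + z_β)·σ/δ)².
z_{α/2} = 2.576 (two-sided α = 0.01); z_β = 1.282 (power 90% → β = 0.1).
n = (3.858 × 12.7 / 10.9)² = 20.21
Round up: n = 21.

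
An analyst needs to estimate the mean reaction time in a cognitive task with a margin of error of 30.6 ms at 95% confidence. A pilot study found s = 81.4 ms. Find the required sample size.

28

For a mean, the margin of error is E = z·σ/√n, so n = (zσ/E)².
At 95% confidence, z = 1.960.
n = (1.960 × 81.4 / 30.6)² = 27.18
Round up: n = 28.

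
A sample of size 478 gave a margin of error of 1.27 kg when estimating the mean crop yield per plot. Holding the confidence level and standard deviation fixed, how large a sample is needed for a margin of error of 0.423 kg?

4309

Margin of error scales as 1/√n, so n₂ = n₁·(E₁/E₂)².
n₂ = 478 × (1.27/0.423)² = 478 × 9.014 = 4308.69
Round up: n₂ = 4309.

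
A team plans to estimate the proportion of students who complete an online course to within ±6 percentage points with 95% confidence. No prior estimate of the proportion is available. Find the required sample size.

267

For a proportion with margin E = 0.06 at 95% confidence, z = 1.960.
With no prior estimate, use p = 0.5, which maximizes p(1−p) at 0.25.
n = 0.25 × (z/E)² = 0.25 × (1.960/0.06)² = 266.78
Round up: n = 267.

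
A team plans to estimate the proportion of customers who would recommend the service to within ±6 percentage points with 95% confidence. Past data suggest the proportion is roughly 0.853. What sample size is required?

For a proportion with margin E = 0.06 at 95% confidence, z = 1.960.
n = p̂(1−p̂)(z/E)² = 0.853 × 0.147 × (1.960/0.06)² = 133.81
Round up: n = 134.

134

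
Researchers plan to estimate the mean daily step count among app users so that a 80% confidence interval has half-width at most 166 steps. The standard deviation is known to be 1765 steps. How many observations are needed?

186

For a mean, the margin of error is E = z·σ/√n, so n = (zσ/E)².
At 80% confidence, z = 1.282.
n = (1.282 × 1765 / 166)² = 185.80
Round up: n = 186.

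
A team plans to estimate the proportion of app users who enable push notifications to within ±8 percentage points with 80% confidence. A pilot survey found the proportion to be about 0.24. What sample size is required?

47

For a proportion with margin E = 0.08 at 80% confidence, z = 1.282.
n = p̂(1−p̂)(z/E)² = 0.24 × 0.76 × (1.282/0.08)² = 46.84
Round up: n = 47.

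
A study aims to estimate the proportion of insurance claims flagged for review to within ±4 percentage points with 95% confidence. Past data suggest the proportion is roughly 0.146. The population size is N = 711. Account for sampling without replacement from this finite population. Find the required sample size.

n = 211

For a proportion with margin E = 0.04 at 95% confidence, z = 1.960.
n = p̂(1−p̂)(z/E)² = 0.146 × 0.854 × (1.960/0.04)² = 299.37 — call this n₀.
Finite-population correction with N = 711: n = n₀ / (1 + (n₀−1)/N) = 299.37 / 1.42 = 210.82
Round up: n = 211.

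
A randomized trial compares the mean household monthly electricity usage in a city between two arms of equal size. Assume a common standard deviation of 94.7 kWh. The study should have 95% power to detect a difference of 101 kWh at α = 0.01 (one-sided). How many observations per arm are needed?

For two equal groups, n per group = 2·((z_α + z_β)·σ/δ)².
z_α = 2.326; z_β = 1.645 (power 95%).
n = 2 × (3.971 × 94.7 / 101)² = 2 × 13.86 = 27.72
Round up: n = 28 per group.

28 per group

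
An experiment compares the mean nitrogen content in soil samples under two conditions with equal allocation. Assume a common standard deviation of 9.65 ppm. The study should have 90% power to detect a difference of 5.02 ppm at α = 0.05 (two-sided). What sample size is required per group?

For two equal groups, n per group = 2·((z_{α/2} + z_β)·σ/δ)².
z_{α/2} = 1.960; z_β = 1.282 (power 90%).
n = 2 × (3.242 × 9.65 / 5.02)² = 2 × 38.84 = 77.68
Round up: n = 78 per group.

78 per group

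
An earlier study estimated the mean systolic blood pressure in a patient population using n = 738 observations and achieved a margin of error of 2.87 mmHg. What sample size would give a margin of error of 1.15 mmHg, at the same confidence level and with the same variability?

n = 4597

Margin of error scales as 1/√n, so n₂ = n₁·(E₁/E₂)².
n₂ = 738 × (2.87/1.15)² = 738 × 6.228 = 4596.26
Round up: n₂ = 4597.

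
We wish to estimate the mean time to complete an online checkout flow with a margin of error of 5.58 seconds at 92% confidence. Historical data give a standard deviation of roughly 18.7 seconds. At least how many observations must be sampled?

35

For a mean, the margin of error is E = z·σ/√n, so n = (zσ/E)².
At 92% confidence, z = 1.751.
n = (1.751 × 18.7 / 5.58)² = 34.43
Round up: n = 35.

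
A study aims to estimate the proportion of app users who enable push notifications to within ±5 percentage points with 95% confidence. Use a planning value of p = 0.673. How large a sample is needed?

For a proportion with margin E = 0.05 at 95% confidence, z = 1.960.
n = p̂(1−p̂)(z/E)² = 0.673 × 0.327 × (1.960/0.05)² = 338.17
Round up: n = 339.

339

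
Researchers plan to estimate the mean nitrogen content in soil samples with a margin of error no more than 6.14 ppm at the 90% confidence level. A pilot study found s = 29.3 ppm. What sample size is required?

For a mean, the margin of error is E = z·σ/√n, so n = (zσ/E)².
At 90% confidence, z = 1.645.
n = (1.645 × 29.3 / 6.14)² = 61.62
Round up: n = 62.

62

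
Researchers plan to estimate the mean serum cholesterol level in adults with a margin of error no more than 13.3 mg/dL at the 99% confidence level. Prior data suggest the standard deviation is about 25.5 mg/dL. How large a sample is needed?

For a mean, the margin of error is E = z·σ/√n, so n = (zσ/E)².
At 99% confidence, z = 2.576.
n = (2.576 × 25.5 / 13.3)² = 24.39
Round up: n = 25.

25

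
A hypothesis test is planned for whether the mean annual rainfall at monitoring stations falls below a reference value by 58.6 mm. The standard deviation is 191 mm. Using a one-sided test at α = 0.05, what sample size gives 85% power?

77

For a one-sample z-test, n = ((z_α + z_β)·σ/δ)².
z_α = 1.645 (one-sided α = 0.05); z_β = 1.036 (power 85% → β = 0.15).
n = (2.681 × 191 / 58.6)² = 76.36
Round up: n = 77.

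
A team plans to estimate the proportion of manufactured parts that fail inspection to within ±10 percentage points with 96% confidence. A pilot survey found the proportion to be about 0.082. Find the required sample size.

For a proportion with margin E = 0.1 at 96% confidence, z = 2.054.
n = p̂(1−p̂)(z/E)² = 0.082 × 0.918 × (2.054/0.1)² = 31.76
Round up: n = 32.

32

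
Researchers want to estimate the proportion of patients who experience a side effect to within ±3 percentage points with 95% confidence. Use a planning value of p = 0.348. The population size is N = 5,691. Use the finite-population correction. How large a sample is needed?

For a proportion with margin E = 0.03 at 95% confidence, z = 1.960.
n = p̂(1−p̂)(z/E)² = 0.348 × 0.652 × (1.960/0.03)² = 968.49 — call this n₀.
Finite-population correction with N = 5,691: n = n₀ / (1 + (n₀−1)/N) = 968.49 / 1.17 = 827.77
Round up: n = 828.

n = 828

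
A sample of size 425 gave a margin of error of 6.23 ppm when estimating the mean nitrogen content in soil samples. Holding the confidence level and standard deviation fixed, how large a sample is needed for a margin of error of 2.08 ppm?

3813

Margin of error scales as 1/√n, so n₂ = n₁·(E₁/E₂)².
n₂ = 425 × (6.23/2.08)² = 425 × 8.971 = 3812.68
Round up: n₂ = 3813.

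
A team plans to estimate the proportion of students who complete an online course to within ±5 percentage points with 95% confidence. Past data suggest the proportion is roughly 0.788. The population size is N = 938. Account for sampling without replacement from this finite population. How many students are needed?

For a proportion with margin E = 0.05 at 95% confidence, z = 1.960.
n = p̂(1−p̂)(z/E)² = 0.788 × 0.212 × (1.960/0.05)² = 256.70 — call this n₀.
Finite-population correction with N = 938: n = n₀ / (1 + (n₀−1)/N) = 256.70 / 1.273 = 201.65
Round up: n = 202.

n = 202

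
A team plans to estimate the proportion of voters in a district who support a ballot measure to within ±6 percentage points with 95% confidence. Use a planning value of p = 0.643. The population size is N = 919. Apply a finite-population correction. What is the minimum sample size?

194

For a proportion with margin E = 0.06 at 95% confidence, z = 1.960.
n = p̂(1−p̂)(z/E)² = 0.643 × 0.357 × (1.960/0.06)² = 244.96 — call this n₀.
Finite-population correction with N = 919: n = n₀ / (1 + (n₀−1)/N) = 244.96 / 1.265 = 193.64
Round up: n = 194.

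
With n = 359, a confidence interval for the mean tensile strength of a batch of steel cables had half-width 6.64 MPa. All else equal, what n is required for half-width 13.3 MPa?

90

Margin of error scales as 1/√n, so n₂ = n₁·(E₁/E₂)².
n₂ = 359 × (6.64/13.3)² = 359 × 0.2492 = 89.46
Round up: n₂ = 90.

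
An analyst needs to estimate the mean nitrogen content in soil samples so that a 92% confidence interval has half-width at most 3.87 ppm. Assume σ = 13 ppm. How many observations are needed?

n = 35

For a mean, the margin of error is E = z·σ/√n, so n = (zσ/E)².
At 92% confidence, z = 1.751.
n = (1.751 × 13 / 3.87)² = 34.60
Round up: n = 35.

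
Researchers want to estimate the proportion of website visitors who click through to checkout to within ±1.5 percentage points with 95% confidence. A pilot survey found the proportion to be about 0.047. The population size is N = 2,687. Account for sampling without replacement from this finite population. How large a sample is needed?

For a proportion with margin E = 0.015 at 95% confidence, z = 1.960.
n = p̂(1−p̂)(z/E)² = 0.047 × 0.953 × (1.960/0.015)² = 764.75 — call this n₀.
Finite-population correction with N = 2,687: n = n₀ / (1 + (n₀−1)/N) = 764.75 / 1.284 = 595.60
Round up: n = 596.

596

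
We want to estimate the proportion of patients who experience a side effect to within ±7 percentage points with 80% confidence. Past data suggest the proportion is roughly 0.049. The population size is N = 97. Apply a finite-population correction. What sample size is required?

For a proportion with margin E = 0.07 at 80% confidence, z = 1.282.
n = p̂(1−p̂)(z/E)² = 0.049 × 0.951 × (1.282/0.07)² = 15.63 — call this n₀.
Finite-population correction with N = 97: n = n₀ / (1 + (n₀−1)/N) = 15.63 / 1.151 = 13.58
Round up: n = 14.

14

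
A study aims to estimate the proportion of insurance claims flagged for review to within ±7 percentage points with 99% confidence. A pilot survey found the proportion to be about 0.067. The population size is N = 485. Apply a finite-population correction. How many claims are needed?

73

For a proportion with margin E = 0.07 at 99% confidence, z = 2.576.
n = p̂(1−p̂)(z/E)² = 0.067 × 0.933 × (2.576/0.07)² = 84.65 — call this n₀.
Finite-population correction with N = 485: n = n₀ / (1 + (n₀−1)/N) = 84.65 / 1.172 = 72.23
Round up: n = 73.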